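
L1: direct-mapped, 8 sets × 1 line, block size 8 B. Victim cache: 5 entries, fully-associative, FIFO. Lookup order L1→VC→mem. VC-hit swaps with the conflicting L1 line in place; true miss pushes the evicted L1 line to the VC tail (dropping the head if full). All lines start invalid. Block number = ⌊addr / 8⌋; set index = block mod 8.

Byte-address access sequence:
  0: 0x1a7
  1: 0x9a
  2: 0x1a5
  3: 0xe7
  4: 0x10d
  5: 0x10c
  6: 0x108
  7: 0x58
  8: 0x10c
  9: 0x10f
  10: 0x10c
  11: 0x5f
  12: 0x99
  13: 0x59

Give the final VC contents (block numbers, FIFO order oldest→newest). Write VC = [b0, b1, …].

VC = [52, 19]

0: 0x1a7 (blk 52, set 4) → MISS  vc=[]
1: 0x9a (blk 19, set 3) → MISS  vc=[]
2: 0x1a5 (blk 52, set 4) → L1-HIT  vc=[]
3: 0xe7 (blk 28, set 4) → MISS  vc=[52]
4: 0x10d (blk 33, set 1) → MISS  vc=[52]
5: 0x10c (blk 33, set 1) → L1-HIT  vc=[52]
6: 0x108 (blk 33, set 1) → L1-HIT  vc=[52]
7: 0x58 (blk 11, set 3) → MISS  vc=[52, 19]
8: 0x10c (blk 33, set 1) → L1-HIT  vc=[52, 19]
9: 0x10f (blk 33, set 1) → L1-HIT  vc=[52, 19]
10: 0x10c (blk 33, set 1) → L1-HIT  vc=[52, 19]
11: 0x5f (blk 11, set 3) → L1-HIT  vc=[52, 19]
12: 0x99 (blk 19, set 3) → VC-HIT  vc=[52, 11]
13: 0x59 (blk 11, set 3) → VC-HIT  vc=[52, 19]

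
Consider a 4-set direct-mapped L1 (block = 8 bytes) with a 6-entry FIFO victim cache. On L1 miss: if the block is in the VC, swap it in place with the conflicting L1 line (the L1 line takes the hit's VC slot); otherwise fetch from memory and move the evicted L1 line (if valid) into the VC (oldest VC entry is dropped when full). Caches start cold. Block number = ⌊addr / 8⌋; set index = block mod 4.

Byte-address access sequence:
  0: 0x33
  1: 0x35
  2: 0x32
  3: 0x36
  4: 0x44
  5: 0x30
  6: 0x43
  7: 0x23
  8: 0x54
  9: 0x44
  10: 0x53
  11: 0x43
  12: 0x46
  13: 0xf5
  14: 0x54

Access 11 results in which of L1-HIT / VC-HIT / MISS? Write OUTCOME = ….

  [0] addr=0x33 blk=6 s=2: MISS | VC []
  [1] addr=0x35 blk=6 s=2: L1-HIT | VC []
  [2] addr=0x32 blk=6 s=2: L1-HIT | VC []
  [3] addr=0x36 blk=6 s=2: L1-HIT | VC []
  [4] addr=0x44 blk=8 s=0: MISS | VC []
  [5] addr=0x30 blk=6 s=2: L1-HIT | VC []
  [6] addr=0x43 blk=8 s=0: L1-HIT | VC []
  [7] addr=0x23 blk=4 s=0: MISS | VC [8]
  [8] addr=0x54 blk=10 s=2: MISS | VC [8, 6]
  [9] addr=0x44 blk=8 s=0: VC-HIT | VC [4, 6]
  [10] addr=0x53 blk=10 s=2: L1-HIT | VC [4, 6]
  [11] addr=0x43 blk=8 s=0: L1-HIT | VC [4, 6]
  [12] addr=0x46 blk=8 s=0: L1-HIT | VC [4, 6]
  [13] addr=0xf5 blk=30 s=2: MISS | VC [4, 6, 10]
  [14] addr=0x54 blk=10 s=2: VC-HIT | VC [4, 6, 30]

OUTCOME = L1-HIT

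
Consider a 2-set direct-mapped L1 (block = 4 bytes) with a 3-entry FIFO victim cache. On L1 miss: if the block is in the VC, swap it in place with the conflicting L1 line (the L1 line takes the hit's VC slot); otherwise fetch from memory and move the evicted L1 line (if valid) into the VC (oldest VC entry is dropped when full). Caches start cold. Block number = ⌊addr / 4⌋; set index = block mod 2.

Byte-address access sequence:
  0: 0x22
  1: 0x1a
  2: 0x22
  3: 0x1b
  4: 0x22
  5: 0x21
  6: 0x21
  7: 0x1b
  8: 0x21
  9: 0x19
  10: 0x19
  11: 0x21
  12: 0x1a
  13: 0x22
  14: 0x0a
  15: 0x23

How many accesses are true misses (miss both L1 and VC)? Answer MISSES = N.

MISSES = 3

0: 0x22 (blk 8, set 0) → MISS  vc=[]
1: 0x1a (blk 6, set 0) → MISS  vc=[8]
2: 0x22 (blk 8, set 0) → VC-HIT  vc=[6]
3: 0x1b (blk 6, set 0) → VC-HIT  vc=[8]
4: 0x22 (blk 8, set 0) → VC-HIT  vc=[6]
5: 0x21 (blk 8, set 0) → L1-HIT  vc=[6]
6: 0x21 (blk 8, set 0) → L1-HIT  vc=[6]
7: 0x1b (blk 6, set 0) → VC-HIT  vc=[8]
8: 0x21 (blk 8, set 0) → VC-HIT  vc=[6]
9: 0x19 (blk 6, set 0) → VC-HIT  vc=[8]
10: 0x19 (blk 6, set 0) → L1-HIT  vc=[8]
11: 0x21 (blk 8, set 0) → VC-HIT  vc=[6]
12: 0x1a (blk 6, set 0) → VC-HIT  vc=[8]
13: 0x22 (blk 8, set 0) → VC-HIT  vc=[6]
14: 0xa (blk 2, set 0) → MISS  vc=[6, 8]
15: 0x23 (blk 8, set 0) → VC-HIT  vc=[6, 2]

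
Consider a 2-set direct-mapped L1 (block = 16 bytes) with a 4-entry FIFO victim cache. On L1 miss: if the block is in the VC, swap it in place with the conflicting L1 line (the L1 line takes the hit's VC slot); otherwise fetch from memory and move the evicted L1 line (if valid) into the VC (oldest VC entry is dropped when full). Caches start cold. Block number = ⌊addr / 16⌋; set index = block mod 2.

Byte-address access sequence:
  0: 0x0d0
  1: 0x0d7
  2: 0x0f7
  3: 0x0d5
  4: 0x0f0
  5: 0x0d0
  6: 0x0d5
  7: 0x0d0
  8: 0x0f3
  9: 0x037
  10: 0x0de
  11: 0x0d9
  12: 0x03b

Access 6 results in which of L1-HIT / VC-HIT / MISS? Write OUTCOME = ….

#0 0xd0→b13/s1 MISS; vc=[]
#1 0xd7→b13/s1 L1-HIT; vc=[]
#2 0xf7→b15/s1 MISS; vc=[13]
#3 0xd5→b13/s1 VC-HIT; vc=[15]
#4 0xf0→b15/s1 VC-HIT; vc=[13]
#5 0xd0→b13/s1 VC-HIT; vc=[15]
#6 0xd5→b13/s1 L1-HIT; vc=[15]
#7 0xd0→b13/s1 L1-HIT; vc=[15]
#8 0xf3→b15/s1 VC-HIT; vc=[13]
#9 0x37→b3/s1 MISS; vc=[13,15]
#10 0xde→b13/s1 VC-HIT; vc=[3,15]
#11 0xd9→b13/s1 L1-HIT; vc=[3,15]
#12 0x3b→b3/s1 VC-HIT; vc=[13,15]

OUTCOME = L1-HIT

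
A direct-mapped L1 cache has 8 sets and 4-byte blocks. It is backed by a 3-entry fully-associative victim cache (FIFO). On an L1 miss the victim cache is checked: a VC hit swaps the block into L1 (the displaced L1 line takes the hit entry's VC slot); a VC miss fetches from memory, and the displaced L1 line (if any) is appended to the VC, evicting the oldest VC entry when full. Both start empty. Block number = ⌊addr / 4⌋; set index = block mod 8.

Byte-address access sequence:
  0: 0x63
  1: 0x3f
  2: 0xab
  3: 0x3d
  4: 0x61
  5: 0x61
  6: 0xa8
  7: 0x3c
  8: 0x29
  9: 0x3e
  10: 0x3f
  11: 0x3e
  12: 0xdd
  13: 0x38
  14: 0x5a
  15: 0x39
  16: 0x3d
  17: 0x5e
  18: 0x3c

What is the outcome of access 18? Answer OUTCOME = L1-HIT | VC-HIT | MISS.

OUTCOME = VC-HIT

#0 0x63→b24/s0 MISS; vc=[]
#1 0x3f→b15/s7 MISS; vc=[]
#2 0xab→b42/s2 MISS; vc=[]
#3 0x3d→b15/s7 L1-HIT; vc=[]
#4 0x61→b24/s0 L1-HIT; vc=[]
#5 0x61→b24/s0 L1-HIT; vc=[]
#6 0xa8→b42/s2 L1-HIT; vc=[]
#7 0x3c→b15/s7 L1-HIT; vc=[]
#8 0x29→b10/s2 MISS; vc=[42]
#9 0x3e→b15/s7 L1-HIT; vc=[42]
#10 0x3f→b15/s7 L1-HIT; vc=[42]
#11 0x3e→b15/s7 L1-HIT; vc=[42]
#12 0xdd→b55/s7 MISS; vc=[42,15]
#13 0x38→b14/s6 MISS; vc=[42,15]
#14 0x5a→b22/s6 MISS; vc=[42,15,14]
#15 0x39→b14/s6 VC-HIT; vc=[42,15,22]
#16 0x3d→b15/s7 VC-HIT; vc=[42,55,22]
#17 0x5e→b23/s7 MISS; vc=[55,22,15]
#18 0x3c→b15/s7 VC-HIT; vc=[55,22,23]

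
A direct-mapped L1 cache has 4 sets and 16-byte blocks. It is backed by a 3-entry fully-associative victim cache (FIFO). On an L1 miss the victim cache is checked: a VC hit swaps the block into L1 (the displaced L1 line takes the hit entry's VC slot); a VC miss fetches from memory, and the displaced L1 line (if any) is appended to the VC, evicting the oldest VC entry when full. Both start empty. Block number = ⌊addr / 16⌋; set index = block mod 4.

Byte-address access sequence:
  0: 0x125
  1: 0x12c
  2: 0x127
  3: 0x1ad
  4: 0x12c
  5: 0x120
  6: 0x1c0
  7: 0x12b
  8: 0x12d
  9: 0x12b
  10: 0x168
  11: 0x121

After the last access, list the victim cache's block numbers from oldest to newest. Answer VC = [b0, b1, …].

VC = [26, 22]

#0 0x125→b18/s2 MISS; vc=[]
#1 0x12c→b18/s2 L1-HIT; vc=[]
#2 0x127→b18/s2 L1-HIT; vc=[]
#3 0x1ad→b26/s2 MISS; vc=[18]
#4 0x12c→b18/s2 VC-HIT; vc=[26]
#5 0x120→b18/s2 L1-HIT; vc=[26]
#6 0x1c0→b28/s0 MISS; vc=[26]
#7 0x12b→b18/s2 L1-HIT; vc=[26]
#8 0x12d→b18/s2 L1-HIT; vc=[26]
#9 0x12b→b18/s2 L1-HIT; vc=[26]
#10 0x168→b22/s2 MISS; vc=[26,18]
#11 0x121→b18/s2 VC-HIT; vc=[26,22]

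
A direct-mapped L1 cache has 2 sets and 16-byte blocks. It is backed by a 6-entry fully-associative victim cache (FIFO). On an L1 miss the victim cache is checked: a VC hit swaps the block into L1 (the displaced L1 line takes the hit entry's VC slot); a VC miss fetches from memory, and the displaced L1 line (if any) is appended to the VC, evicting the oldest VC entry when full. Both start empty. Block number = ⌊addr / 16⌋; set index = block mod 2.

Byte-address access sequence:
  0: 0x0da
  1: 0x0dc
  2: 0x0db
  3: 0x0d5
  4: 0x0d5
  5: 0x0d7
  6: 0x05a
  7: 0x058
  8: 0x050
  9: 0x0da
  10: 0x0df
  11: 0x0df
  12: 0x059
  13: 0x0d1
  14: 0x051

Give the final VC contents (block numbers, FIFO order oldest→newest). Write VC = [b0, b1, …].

0: 0xda (blk 13, set 1) → MISS  vc=[]
1: 0xdc (blk 13, set 1) → L1-HIT  vc=[]
2: 0xdb (blk 13, set 1) → L1-HIT  vc=[]
3: 0xd5 (blk 13, set 1) → L1-HIT  vc=[]
4: 0xd5 (blk 13, set 1) → L1-HIT  vc=[]
5: 0xd7 (blk 13, set 1) → L1-HIT  vc=[]
6: 0x5a (blk 5, set 1) → MISS  vc=[13]
7: 0x58 (blk 5, set 1) → L1-HIT  vc=[13]
8: 0x50 (blk 5, set 1) → L1-HIT  vc=[13]
9: 0xda (blk 13, set 1) → VC-HIT  vc=[5]
10: 0xdf (blk 13, set 1) → L1-HIT  vc=[5]
11: 0xdf (blk 13, set 1) → L1-HIT  vc=[5]
12: 0x59 (blk 5, set 1) → VC-HIT  vc=[13]
13: 0xd1 (blk 13, set 1) → VC-HIT  vc=[5]
14: 0x51 (blk 5, set 1) → VC-HIT  vc=[13]

VC = [13]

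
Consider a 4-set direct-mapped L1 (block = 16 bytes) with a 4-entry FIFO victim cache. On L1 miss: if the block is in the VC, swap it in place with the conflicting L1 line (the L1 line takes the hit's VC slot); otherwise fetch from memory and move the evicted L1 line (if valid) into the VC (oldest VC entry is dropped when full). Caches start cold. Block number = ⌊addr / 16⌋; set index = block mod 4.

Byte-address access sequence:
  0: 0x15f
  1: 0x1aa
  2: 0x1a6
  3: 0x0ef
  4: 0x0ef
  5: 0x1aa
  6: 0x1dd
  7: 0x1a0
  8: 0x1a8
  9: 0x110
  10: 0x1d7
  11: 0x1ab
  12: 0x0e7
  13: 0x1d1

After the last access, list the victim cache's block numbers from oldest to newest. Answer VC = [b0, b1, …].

0: 0x15f (blk 21, set 1) → MISS  vc=[]
1: 0x1aa (blk 26, set 2) → MISS  vc=[]
2: 0x1a6 (blk 26, set 2) → L1-HIT  vc=[]
3: 0xef (blk 14, set 2) → MISS  vc=[26]
4: 0xef (blk 14, set 2) → L1-HIT  vc=[26]
5: 0x1aa (blk 26, set 2) → VC-HIT  vc=[14]
6: 0x1dd (blk 29, set 1) → MISS  vc=[14, 21]
7: 0x1a0 (blk 26, set 2) → L1-HIT  vc=[14, 21]
8: 0x1a8 (blk 26, set 2) → L1-HIT  vc=[14, 21]
9: 0x110 (blk 17, set 1) → MISS  vc=[14, 21, 29]
10: 0x1d7 (blk 29, set 1) → VC-HIT  vc=[14, 21, 17]
11: 0x1ab (blk 26, set 2) → L1-HIT  vc=[14, 21, 17]
12: 0xe7 (blk 14, set 2) → VC-HIT  vc=[26, 21, 17]
13: 0x1d1 (blk 29, set 1) → L1-HIT  vc=[26, 21, 17]

VC = [26, 21, 17]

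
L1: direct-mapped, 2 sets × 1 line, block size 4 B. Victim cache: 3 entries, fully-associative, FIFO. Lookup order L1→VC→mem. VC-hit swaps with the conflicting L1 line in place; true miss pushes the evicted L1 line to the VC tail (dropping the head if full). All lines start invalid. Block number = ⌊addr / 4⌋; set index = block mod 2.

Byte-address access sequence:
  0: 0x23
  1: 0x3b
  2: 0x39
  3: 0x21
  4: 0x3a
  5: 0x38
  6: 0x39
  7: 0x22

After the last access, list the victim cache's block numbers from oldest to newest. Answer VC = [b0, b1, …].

VC = [14]

0: 0x23 (blk 8, set 0) → MISS  vc=[]
1: 0x3b (blk 14, set 0) → MISS  vc=[8]
2: 0x39 (blk 14, set 0) → L1-HIT  vc=[8]
3: 0x21 (blk 8, set 0) → VC-HIT  vc=[14]
4: 0x3a (blk 14, set 0) → VC-HIT  vc=[8]
5: 0x38 (blk 14, set 0) → L1-HIT  vc=[8]
6: 0x39 (blk 14, set 0) → L1-HIT  vc=[8]
7: 0x22 (blk 8, set 0) → VC-HIT  vc=[14]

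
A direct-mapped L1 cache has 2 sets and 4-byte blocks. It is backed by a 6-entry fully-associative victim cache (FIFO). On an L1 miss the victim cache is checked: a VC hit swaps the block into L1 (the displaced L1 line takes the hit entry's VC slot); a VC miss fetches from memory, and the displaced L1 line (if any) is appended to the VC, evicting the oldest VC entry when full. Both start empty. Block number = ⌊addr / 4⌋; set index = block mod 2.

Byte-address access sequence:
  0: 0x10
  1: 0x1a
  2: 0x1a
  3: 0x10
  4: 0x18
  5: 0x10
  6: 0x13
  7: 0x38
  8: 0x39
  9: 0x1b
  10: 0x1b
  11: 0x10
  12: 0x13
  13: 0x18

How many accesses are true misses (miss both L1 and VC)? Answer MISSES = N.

MISSES = 3

#0 0x10→b4/s0 MISS; vc=[]
#1 0x1a→b6/s0 MISS; vc=[4]
#2 0x1a→b6/s0 L1-HIT; vc=[4]
#3 0x10→b4/s0 VC-HIT; vc=[6]
#4 0x18→b6/s0 VC-HIT; vc=[4]
#5 0x10→b4/s0 VC-HIT; vc=[6]
#6 0x13→b4/s0 L1-HIT; vc=[6]
#7 0x38→b14/s0 MISS; vc=[6,4]
#8 0x39→b14/s0 L1-HIT; vc=[6,4]
#9 0x1b→b6/s0 VC-HIT; vc=[14,4]
#10 0x1b→b6/s0 L1-HIT; vc=[14,4]
#11 0x10→b4/s0 VC-HIT; vc=[14,6]
#12 0x13→b4/s0 L1-HIT; vc=[14,6]
#13 0x18→b6/s0 VC-HIT; vc=[14,4]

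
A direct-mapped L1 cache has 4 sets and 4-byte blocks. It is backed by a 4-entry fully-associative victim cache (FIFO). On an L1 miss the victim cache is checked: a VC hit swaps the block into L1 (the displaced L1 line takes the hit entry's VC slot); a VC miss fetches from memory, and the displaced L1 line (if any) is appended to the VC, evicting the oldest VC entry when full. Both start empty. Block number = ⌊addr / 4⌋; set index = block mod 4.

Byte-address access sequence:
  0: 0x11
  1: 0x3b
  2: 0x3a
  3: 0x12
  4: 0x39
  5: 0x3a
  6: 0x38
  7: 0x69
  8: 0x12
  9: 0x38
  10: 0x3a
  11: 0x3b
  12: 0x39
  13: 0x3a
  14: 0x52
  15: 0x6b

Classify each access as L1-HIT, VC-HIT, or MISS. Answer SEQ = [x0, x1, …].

  [0] addr=0x11 blk=4 s=0: MISS | VC []
  [1] addr=0x3b blk=14 s=2: MISS | VC []
  [2] addr=0x3a blk=14 s=2: L1-HIT | VC []
  [3] addr=0x12 blk=4 s=0: L1-HIT | VC []
  [4] addr=0x39 blk=14 s=2: L1-HIT | VC []
  [5] addr=0x3a blk=14 s=2: L1-HIT | VC []
  [6] addr=0x38 blk=14 s=2: L1-HIT | VC []
  [7] addr=0x69 blk=26 s=2: MISS | VC [14]
  [8] addr=0x12 blk=4 s=0: L1-HIT | VC [14]
  [9] addr=0x38 blk=14 s=2: VC-HIT | VC [26]
  [10] addr=0x3a blk=14 s=2: L1-HIT | VC [26]
  [11] addr=0x3b blk=14 s=2: L1-HIT | VC [26]
  [12] addr=0x39 blk=14 s=2: L1-HIT | VC [26]
  [13] addr=0x3a blk=14 s=2: L1-HIT | VC [26]
  [14] addr=0x52 blk=20 s=0: MISS | VC [26, 4]
  [15] addr=0x6b blk=26 s=2: VC-HIT | VC [14, 4]

SEQ = [MISS, MISS, L1-HIT, L1-HIT, L1-HIT, L1-HIT, L1-HIT, MISS, L1-HIT, VC-HIT, L1-HIT, L1-HIT, L1-HIT, L1-HIT, MISS, VC-HIT]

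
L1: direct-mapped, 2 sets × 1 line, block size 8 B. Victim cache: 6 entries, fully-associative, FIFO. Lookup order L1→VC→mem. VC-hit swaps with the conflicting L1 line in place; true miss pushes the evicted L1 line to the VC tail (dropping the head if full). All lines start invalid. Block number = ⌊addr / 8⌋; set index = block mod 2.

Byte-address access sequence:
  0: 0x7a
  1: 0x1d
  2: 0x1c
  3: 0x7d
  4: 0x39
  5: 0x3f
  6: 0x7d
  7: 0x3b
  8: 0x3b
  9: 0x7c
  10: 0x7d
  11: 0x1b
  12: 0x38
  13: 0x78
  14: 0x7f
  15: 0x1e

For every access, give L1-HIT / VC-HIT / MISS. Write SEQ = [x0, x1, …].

SEQ = [MISS, MISS, L1-HIT, VC-HIT, MISS, L1-HIT, VC-HIT, VC-HIT, L1-HIT, VC-HIT, L1-HIT, VC-HIT, VC-HIT, VC-HIT, L1-HIT, VC-HIT]

  [0] addr=0x7a blk=15 s=1: MISS | VC []
  [1] addr=0x1d blk=3 s=1: MISS | VC [15]
  [2] addr=0x1c blk=3 s=1: L1-HIT | VC [15]
  [3] addr=0x7d blk=15 s=1: VC-HIT | VC [3]
  [4] addr=0x39 blk=7 s=1: MISS | VC [3, 15]
  [5] addr=0x3f blk=7 s=1: L1-HIT | VC [3, 15]
  [6] addr=0x7d blk=15 s=1: VC-HIT | VC [3, 7]
  [7] addr=0x3b blk=7 s=1: VC-HIT | VC [3, 15]
  [8] addr=0x3b blk=7 s=1: L1-HIT | VC [3, 15]
  [9] addr=0x7c blk=15 s=1: VC-HIT | VC [3, 7]
  [10] addr=0x7d blk=15 s=1: L1-HIT | VC [3, 7]
  [11] addr=0x1b blk=3 s=1: VC-HIT | VC [15, 7]
  [12] addr=0x38 blk=7 s=1: VC-HIT | VC [15, 3]
  [13] addr=0x78 blk=15 s=1: VC-HIT | VC [7, 3]
  [14] addr=0x7f blk=15 s=1: L1-HIT | VC [7, 3]
  [15] addr=0x1e blk=3 s=1: VC-HIT | VC [7, 15]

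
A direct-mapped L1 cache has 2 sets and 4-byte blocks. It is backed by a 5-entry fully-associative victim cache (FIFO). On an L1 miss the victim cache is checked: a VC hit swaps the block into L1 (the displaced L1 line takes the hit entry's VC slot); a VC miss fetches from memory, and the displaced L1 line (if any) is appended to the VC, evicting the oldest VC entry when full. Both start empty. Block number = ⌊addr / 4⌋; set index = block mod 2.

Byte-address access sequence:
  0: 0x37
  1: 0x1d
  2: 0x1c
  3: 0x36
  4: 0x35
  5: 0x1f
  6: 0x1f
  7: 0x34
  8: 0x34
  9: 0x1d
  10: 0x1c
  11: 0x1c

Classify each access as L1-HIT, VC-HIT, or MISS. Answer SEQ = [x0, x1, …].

SEQ = [MISS, MISS, L1-HIT, VC-HIT, L1-HIT, VC-HIT, L1-HIT, VC-HIT, L1-HIT, VC-HIT, L1-HIT, L1-HIT]

#0 0x37→b13/s1 MISS; vc=[]
#1 0x1d→b7/s1 MISS; vc=[13]
#2 0x1c→b7/s1 L1-HIT; vc=[13]
#3 0x36→b13/s1 VC-HIT; vc=[7]
#4 0x35→b13/s1 L1-HIT; vc=[7]
#5 0x1f→b7/s1 VC-HIT; vc=[13]
#6 0x1f→b7/s1 L1-HIT; vc=[13]
#7 0x34→b13/s1 VC-HIT; vc=[7]
#8 0x34→b13/s1 L1-HIT; vc=[7]
#9 0x1d→b7/s1 VC-HIT; vc=[13]
#10 0x1c→b7/s1 L1-HIT; vc=[13]
#11 0x1c→b7/s1 L1-HIT; vc=[13]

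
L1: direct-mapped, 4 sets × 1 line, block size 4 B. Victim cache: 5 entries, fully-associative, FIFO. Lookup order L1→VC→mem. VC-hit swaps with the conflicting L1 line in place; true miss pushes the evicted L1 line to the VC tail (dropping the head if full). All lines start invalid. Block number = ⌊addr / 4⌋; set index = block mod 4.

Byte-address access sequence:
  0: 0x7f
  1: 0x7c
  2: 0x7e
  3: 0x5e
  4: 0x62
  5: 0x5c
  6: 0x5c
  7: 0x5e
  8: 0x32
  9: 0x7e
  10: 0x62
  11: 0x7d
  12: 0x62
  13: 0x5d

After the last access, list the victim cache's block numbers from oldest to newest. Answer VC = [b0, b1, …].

VC = [31, 12]

#0 0x7f→b31/s3 MISS; vc=[]
#1 0x7c→b31/s3 L1-HIT; vc=[]
#2 0x7e→b31/s3 L1-HIT; vc=[]
#3 0x5e→b23/s3 MISS; vc=[31]
#4 0x62→b24/s0 MISS; vc=[31]
#5 0x5c→b23/s3 L1-HIT; vc=[31]
#6 0x5c→b23/s3 L1-HIT; vc=[31]
#7 0x5e→b23/s3 L1-HIT; vc=[31]
#8 0x32→b12/s0 MISS; vc=[31,24]
#9 0x7e→b31/s3 VC-HIT; vc=[23,24]
#10 0x62→b24/s0 VC-HIT; vc=[23,12]
#11 0x7d→b31/s3 L1-HIT; vc=[23,12]
#12 0x62→b24/s0 L1-HIT; vc=[23,12]
#13 0x5d→b23/s3 VC-HIT; vc=[31,12]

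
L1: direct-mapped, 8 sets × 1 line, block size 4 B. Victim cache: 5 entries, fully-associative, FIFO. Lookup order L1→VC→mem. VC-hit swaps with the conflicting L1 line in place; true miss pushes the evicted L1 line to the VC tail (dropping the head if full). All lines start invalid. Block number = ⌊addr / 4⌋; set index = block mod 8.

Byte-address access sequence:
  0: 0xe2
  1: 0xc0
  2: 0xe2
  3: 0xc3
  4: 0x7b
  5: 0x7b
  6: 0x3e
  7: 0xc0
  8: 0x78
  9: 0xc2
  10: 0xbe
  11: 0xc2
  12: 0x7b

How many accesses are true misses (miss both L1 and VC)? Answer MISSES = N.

  [0] addr=0xe2 blk=56 s=0: MISS | VC []
  [1] addr=0xc0 blk=48 s=0: MISS | VC [56]
  [2] addr=0xe2 blk=56 s=0: VC-HIT | VC [48]
  [3] addr=0xc3 blk=48 s=0: VC-HIT | VC [56]
  [4] addr=0x7b blk=30 s=6: MISS | VC [56]
  [5] addr=0x7b blk=30 s=6: L1-HIT | VC [56]
  [6] addr=0x3e blk=15 s=7: MISS | VC [56]
  [7] addr=0xc0 blk=48 s=0: L1-HIT | VC [56]
  [8] addr=0x78 blk=30 s=6: L1-HIT | VC [56]
  [9] addr=0xc2 blk=48 s=0: L1-HIT | VC [56]
  [10] addr=0xbe blk=47 s=7: MISS | VC [56, 15]
  [11] addr=0xc2 blk=48 s=0: L1-HIT | VC [56, 15]
  [12] addr=0x7b blk=30 s=6: L1-HIT | VC [56, 15]

MISSES = 5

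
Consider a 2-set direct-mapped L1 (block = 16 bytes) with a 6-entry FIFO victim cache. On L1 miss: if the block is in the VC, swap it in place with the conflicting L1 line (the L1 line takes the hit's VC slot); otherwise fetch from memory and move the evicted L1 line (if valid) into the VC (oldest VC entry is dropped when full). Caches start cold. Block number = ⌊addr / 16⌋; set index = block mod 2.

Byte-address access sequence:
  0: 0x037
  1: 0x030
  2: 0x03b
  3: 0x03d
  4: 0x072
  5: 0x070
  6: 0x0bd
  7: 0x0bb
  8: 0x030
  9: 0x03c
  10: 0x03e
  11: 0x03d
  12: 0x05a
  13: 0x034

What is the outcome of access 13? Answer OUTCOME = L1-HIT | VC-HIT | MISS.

0: 0x37 (blk 3, set 1) → MISS  vc=[]
1: 0x30 (blk 3, set 1) → L1-HIT  vc=[]
2: 0x3b (blk 3, set 1) → L1-HIT  vc=[]
3: 0x3d (blk 3, set 1) → L1-HIT  vc=[]
4: 0x72 (blk 7, set 1) → MISS  vc=[3]
5: 0x70 (blk 7, set 1) → L1-HIT  vc=[3]
6: 0xbd (blk 11, set 1) → MISS  vc=[3, 7]
7: 0xbb (blk 11, set 1) → L1-HIT  vc=[3, 7]
8: 0x30 (blk 3, set 1) → VC-HIT  vc=[11, 7]
9: 0x3c (blk 3, set 1) → L1-HIT  vc=[11, 7]
10: 0x3e (blk 3, set 1) → L1-HIT  vc=[11, 7]
11: 0x3d (blk 3, set 1) → L1-HIT  vc=[11, 7]
12: 0x5a (blk 5, set 1) → MISS  vc=[11, 7, 3]
13: 0x34 (blk 3, set 1) → VC-HIT  vc=[11, 7, 5]

OUTCOME = VC-HIT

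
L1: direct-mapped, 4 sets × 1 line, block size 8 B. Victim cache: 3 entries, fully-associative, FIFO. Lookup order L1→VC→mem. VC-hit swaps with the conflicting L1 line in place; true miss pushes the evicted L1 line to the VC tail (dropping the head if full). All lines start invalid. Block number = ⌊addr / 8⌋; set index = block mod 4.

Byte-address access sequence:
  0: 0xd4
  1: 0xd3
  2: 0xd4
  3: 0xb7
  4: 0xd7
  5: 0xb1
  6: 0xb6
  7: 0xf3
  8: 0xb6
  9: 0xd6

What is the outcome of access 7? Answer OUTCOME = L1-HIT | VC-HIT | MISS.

OUTCOME = MISS

0: 0xd4 (blk 26, set 2) → MISS  vc=[]
1: 0xd3 (blk 26, set 2) → L1-HIT  vc=[]
2: 0xd4 (blk 26, set 2) → L1-HIT  vc=[]
3: 0xb7 (blk 22, set 2) → MISS  vc=[26]
4: 0xd7 (blk 26, set 2) → VC-HIT  vc=[22]
5: 0xb1 (blk 22, set 2) → VC-HIT  vc=[26]
6: 0xb6 (blk 22, set 2) → L1-HIT  vc=[26]
7: 0xf3 (blk 30, set 2) → MISS  vc=[26, 22]
8: 0xb6 (blk 22, set 2) → VC-HIT  vc=[26, 30]
9: 0xd6 (blk 26, set 2) → VC-HIT  vc=[22, 30]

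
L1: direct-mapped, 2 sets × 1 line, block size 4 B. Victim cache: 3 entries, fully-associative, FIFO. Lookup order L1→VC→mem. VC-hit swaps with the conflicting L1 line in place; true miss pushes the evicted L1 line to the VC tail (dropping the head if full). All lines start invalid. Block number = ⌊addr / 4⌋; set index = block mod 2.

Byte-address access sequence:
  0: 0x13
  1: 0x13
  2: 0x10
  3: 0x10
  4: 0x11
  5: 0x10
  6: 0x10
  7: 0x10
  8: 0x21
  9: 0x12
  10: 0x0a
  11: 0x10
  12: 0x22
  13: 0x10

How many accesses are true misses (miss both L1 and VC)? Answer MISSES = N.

  [0] addr=0x13 blk=4 s=0: MISS | VC []
  [1] addr=0x13 blk=4 s=0: L1-HIT | VC []
  [2] addr=0x10 blk=4 s=0: L1-HIT | VC []
  [3] addr=0x10 blk=4 s=0: L1-HIT | VC []
  [4] addr=0x11 blk=4 s=0: L1-HIT | VC []
  [5] addr=0x10 blk=4 s=0: L1-HIT | VC []
  [6] addr=0x10 blk=4 s=0: L1-HIT | VC []
  [7] addr=0x10 blk=4 s=0: L1-HIT | VC []
  [8] addr=0x21 blk=8 s=0: MISS | VC [4]
  [9] addr=0x12 blk=4 s=0: VC-HIT | VC [8]
  [10] addr=0xa blk=2 s=0: MISS | VC [8, 4]
  [11] addr=0x10 blk=4 s=0: VC-HIT | VC [8, 2]
  [12] addr=0x22 blk=8 s=0: VC-HIT | VC [4, 2]
  [13] addr=0x10 blk=4 s=0: VC-HIT | VC [8, 2]

MISSES = 3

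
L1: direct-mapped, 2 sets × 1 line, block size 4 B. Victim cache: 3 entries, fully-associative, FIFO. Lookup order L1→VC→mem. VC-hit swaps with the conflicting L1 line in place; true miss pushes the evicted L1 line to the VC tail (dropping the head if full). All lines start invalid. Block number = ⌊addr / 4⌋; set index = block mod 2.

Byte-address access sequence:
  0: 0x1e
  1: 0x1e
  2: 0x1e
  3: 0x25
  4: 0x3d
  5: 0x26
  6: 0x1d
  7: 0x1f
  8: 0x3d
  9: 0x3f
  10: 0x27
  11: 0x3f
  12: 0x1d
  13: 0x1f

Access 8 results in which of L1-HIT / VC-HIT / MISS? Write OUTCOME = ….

OUTCOME = VC-HIT

#0 0x1e→b7/s1 MISS; vc=[]
#1 0x1e→b7/s1 L1-HIT; vc=[]
#2 0x1e→b7/s1 L1-HIT; vc=[]
#3 0x25→b9/s1 MISS; vc=[7]
#4 0x3d→b15/s1 MISS; vc=[7,9]
#5 0x26→b9/s1 VC-HIT; vc=[7,15]
#6 0x1d→b7/s1 VC-HIT; vc=[9,15]
#7 0x1f→b7/s1 L1-HIT; vc=[9,15]
#8 0x3d→b15/s1 VC-HIT; vc=[9,7]
#9 0x3f→b15/s1 L1-HIT; vc=[9,7]
#10 0x27→b9/s1 VC-HIT; vc=[15,7]
#11 0x3f→b15/s1 VC-HIT; vc=[9,7]
#12 0x1d→b7/s1 VC-HIT; vc=[9,15]
#13 0x1f→b7/s1 L1-HIT; vc=[9,15]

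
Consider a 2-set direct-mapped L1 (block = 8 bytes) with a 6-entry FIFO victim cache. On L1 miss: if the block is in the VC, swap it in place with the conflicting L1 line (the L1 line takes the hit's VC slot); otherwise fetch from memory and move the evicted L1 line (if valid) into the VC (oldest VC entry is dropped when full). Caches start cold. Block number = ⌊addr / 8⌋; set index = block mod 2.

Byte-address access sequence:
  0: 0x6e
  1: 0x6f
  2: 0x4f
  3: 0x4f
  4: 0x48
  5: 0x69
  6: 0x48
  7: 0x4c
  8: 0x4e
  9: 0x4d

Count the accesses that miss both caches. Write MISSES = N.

0: 0x6e (blk 13, set 1) → MISS  vc=[]
1: 0x6f (blk 13, set 1) → L1-HIT  vc=[]
2: 0x4f (blk 9, set 1) → MISS  vc=[13]
3: 0x4f (blk 9, set 1) → L1-HIT  vc=[13]
4: 0x48 (blk 9, set 1) → L1-HIT  vc=[13]
5: 0x69 (blk 13, set 1) → VC-HIT  vc=[9]
6: 0x48 (blk 9, set 1) → VC-HIT  vc=[13]
7: 0x4c (blk 9, set 1) → L1-HIT  vc=[13]
8: 0x4e (blk 9, set 1) → L1-HIT  vc=[13]
9: 0x4d (blk 9, set 1) → L1-HIT  vc=[13]

MISSES = 2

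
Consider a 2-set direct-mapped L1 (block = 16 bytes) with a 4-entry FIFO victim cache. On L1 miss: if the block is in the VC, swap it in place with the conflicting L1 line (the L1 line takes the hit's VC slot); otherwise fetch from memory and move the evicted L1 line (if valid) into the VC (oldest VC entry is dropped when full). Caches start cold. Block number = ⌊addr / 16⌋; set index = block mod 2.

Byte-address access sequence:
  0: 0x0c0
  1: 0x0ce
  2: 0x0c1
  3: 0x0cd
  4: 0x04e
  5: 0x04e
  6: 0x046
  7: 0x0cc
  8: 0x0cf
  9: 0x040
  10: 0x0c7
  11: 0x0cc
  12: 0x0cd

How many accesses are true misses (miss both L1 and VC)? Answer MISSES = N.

MISSES = 2

0: 0xc0 (blk 12, set 0) → MISS  vc=[]
1: 0xce (blk 12, set 0) → L1-HIT  vc=[]
2: 0xc1 (blk 12, set 0) → L1-HIT  vc=[]
3: 0xcd (blk 12, set 0) → L1-HIT  vc=[]
4: 0x4e (blk 4, set 0) → MISS  vc=[12]
5: 0x4e (blk 4, set 0) → L1-HIT  vc=[12]
6: 0x46 (blk 4, set 0) → L1-HIT  vc=[12]
7: 0xcc (blk 12, set 0) → VC-HIT  vc=[4]
8: 0xcf (blk 12, set 0) → L1-HIT  vc=[4]
9: 0x40 (blk 4, set 0) → VC-HIT  vc=[12]
10: 0xc7 (blk 12, set 0) → VC-HIT  vc=[4]
11: 0xcc (blk 12, set 0) → L1-HIT  vc=[4]
12: 0xcd (blk 12, set 0) → L1-HIT  vc=[4]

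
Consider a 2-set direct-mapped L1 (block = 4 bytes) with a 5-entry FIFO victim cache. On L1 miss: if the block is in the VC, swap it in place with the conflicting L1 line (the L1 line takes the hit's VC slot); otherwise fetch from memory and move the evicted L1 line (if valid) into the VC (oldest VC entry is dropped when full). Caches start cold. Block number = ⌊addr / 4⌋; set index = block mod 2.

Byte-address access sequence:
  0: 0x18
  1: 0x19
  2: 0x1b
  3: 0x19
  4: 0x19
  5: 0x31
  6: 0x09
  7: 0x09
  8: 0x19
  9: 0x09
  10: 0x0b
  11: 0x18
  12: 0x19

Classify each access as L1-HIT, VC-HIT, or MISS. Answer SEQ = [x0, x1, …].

  [0] addr=0x18 blk=6 s=0: MISS | VC []
  [1] addr=0x19 blk=6 s=0: L1-HIT | VC []
  [2] addr=0x1b blk=6 s=0: L1-HIT | VC []
  [3] addr=0x19 blk=6 s=0: L1-HIT | VC []
  [4] addr=0x19 blk=6 s=0: L1-HIT | VC []
  [5] addr=0x31 blk=12 s=0: MISS | VC [6]
  [6] addr=0x9 blk=2 s=0: MISS | VC [6, 12]
  [7] addr=0x9 blk=2 s=0: L1-HIT | VC [6, 12]
  [8] addr=0x19 blk=6 s=0: VC-HIT | VC [2, 12]
  [9] addr=0x9 blk=2 s=0: VC-HIT | VC [6, 12]
  [10] addr=0xb blk=2 s=0: L1-HIT | VC [6, 12]
  [11] addr=0x18 blk=6 s=0: VC-HIT | VC [2, 12]
  [12] addr=0x19 blk=6 s=0: L1-HIT | VC [2, 12]

SEQ = [MISS, L1-HIT, L1-HIT, L1-HIT, L1-HIT, MISS, MISS, L1-HIT, VC-HIT, VC-HIT, L1-HIT, VC-HIT, L1-HIT]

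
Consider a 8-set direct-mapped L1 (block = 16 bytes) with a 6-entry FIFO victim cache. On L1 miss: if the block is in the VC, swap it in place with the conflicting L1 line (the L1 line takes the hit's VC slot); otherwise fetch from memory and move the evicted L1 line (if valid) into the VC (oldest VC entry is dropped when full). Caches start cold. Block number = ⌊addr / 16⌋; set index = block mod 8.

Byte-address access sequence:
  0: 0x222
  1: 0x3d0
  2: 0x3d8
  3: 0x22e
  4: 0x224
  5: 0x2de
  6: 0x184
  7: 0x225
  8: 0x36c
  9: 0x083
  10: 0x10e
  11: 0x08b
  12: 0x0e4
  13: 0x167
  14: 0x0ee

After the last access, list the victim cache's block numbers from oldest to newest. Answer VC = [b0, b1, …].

VC = [61, 24, 16, 54, 22]

#0 0x222→b34/s2 MISS; vc=[]
#1 0x3d0→b61/s5 MISS; vc=[]
#2 0x3d8→b61/s5 L1-HIT; vc=[]
#3 0x22e→b34/s2 L1-HIT; vc=[]
#4 0x224→b34/s2 L1-HIT; vc=[]
#5 0x2de→b45/s5 MISS; vc=[61]
#6 0x184→b24/s0 MISS; vc=[61]
#7 0x225→b34/s2 L1-HIT; vc=[61]
#8 0x36c→b54/s6 MISS; vc=[61]
#9 0x83→b8/s0 MISS; vc=[61,24]
#10 0x10e→b16/s0 MISS; vc=[61,24,8]
#11 0x8b→b8/s0 VC-HIT; vc=[61,24,16]
#12 0xe4→b14/s6 MISS; vc=[61,24,16,54]
#13 0x167→b22/s6 MISS; vc=[61,24,16,54,14]
#14 0xee→b14/s6 VC-HIT; vc=[61,24,16,54,22]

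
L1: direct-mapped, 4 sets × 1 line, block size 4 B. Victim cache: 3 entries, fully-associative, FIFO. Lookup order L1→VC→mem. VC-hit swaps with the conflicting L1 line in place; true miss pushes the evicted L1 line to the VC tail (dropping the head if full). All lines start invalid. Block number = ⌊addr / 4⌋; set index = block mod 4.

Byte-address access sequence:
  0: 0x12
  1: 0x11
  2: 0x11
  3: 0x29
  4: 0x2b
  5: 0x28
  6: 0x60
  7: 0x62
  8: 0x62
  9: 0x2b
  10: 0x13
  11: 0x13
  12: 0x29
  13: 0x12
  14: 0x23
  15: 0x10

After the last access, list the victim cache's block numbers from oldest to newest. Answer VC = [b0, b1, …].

#0 0x12→b4/s0 MISS; vc=[]
#1 0x11→b4/s0 L1-HIT; vc=[]
#2 0x11→b4/s0 L1-HIT; vc=[]
#3 0x29→b10/s2 MISS; vc=[]
#4 0x2b→b10/s2 L1-HIT; vc=[]
#5 0x28→b10/s2 L1-HIT; vc=[]
#6 0x60→b24/s0 MISS; vc=[4]
#7 0x62→b24/s0 L1-HIT; vc=[4]
#8 0x62→b24/s0 L1-HIT; vc=[4]
#9 0x2b→b10/s2 L1-HIT; vc=[4]
#10 0x13→b4/s0 VC-HIT; vc=[24]
#11 0x13→b4/s0 L1-HIT; vc=[24]
#12 0x29→b10/s2 L1-HIT; vc=[24]
#13 0x12→b4/s0 L1-HIT; vc=[24]
#14 0x23→b8/s0 MISS; vc=[24,4]
#15 0x10→b4/s0 VC-HIT; vc=[24,8]

VC = [24, 8]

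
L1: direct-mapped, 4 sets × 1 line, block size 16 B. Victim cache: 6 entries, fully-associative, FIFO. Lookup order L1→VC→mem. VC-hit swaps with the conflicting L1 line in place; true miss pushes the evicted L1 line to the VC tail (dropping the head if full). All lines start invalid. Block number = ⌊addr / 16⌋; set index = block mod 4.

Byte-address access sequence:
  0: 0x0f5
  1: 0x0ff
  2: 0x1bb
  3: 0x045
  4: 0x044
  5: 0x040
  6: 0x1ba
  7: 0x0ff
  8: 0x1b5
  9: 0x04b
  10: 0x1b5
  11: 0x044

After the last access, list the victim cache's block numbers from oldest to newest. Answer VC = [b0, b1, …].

VC = [15]

0: 0xf5 (blk 15, set 3) → MISS  vc=[]
1: 0xff (blk 15, set 3) → L1-HIT  vc=[]
2: 0x1bb (blk 27, set 3) → MISS  vc=[15]
3: 0x45 (blk 4, set 0) → MISS  vc=[15]
4: 0x44 (blk 4, set 0) → L1-HIT  vc=[15]
5: 0x40 (blk 4, set 0) → L1-HIT  vc=[15]
6: 0x1ba (blk 27, set 3) → L1-HIT  vc=[15]
7: 0xff (blk 15, set 3) → VC-HIT  vc=[27]
8: 0x1b5 (blk 27, set 3) → VC-HIT  vc=[15]
9: 0x4b (blk 4, set 0) → L1-HIT  vc=[15]
10: 0x1b5 (blk 27, set 3) → L1-HIT  vc=[15]
11: 0x44 (blk 4, set 0) → L1-HIT  vc=[15]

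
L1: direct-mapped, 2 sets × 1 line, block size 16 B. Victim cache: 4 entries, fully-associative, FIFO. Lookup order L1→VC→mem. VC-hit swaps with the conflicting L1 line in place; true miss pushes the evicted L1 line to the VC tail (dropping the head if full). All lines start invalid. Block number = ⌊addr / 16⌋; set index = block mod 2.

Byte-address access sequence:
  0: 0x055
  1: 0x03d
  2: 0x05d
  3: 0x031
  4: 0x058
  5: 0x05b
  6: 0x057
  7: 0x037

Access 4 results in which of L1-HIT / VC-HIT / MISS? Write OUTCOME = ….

0: 0x55 (blk 5, set 1) → MISS  vc=[]
1: 0x3d (blk 3, set 1) → MISS  vc=[5]
2: 0x5d (blk 5, set 1) → VC-HIT  vc=[3]
3: 0x31 (blk 3, set 1) → VC-HIT  vc=[5]
4: 0x58 (blk 5, set 1) → VC-HIT  vc=[3]
5: 0x5b (blk 5, set 1) → L1-HIT  vc=[3]
6: 0x57 (blk 5, set 1) → L1-HIT  vc=[3]
7: 0x37 (blk 3, set 1) → VC-HIT  vc=[5]

OUTCOME = VC-HIT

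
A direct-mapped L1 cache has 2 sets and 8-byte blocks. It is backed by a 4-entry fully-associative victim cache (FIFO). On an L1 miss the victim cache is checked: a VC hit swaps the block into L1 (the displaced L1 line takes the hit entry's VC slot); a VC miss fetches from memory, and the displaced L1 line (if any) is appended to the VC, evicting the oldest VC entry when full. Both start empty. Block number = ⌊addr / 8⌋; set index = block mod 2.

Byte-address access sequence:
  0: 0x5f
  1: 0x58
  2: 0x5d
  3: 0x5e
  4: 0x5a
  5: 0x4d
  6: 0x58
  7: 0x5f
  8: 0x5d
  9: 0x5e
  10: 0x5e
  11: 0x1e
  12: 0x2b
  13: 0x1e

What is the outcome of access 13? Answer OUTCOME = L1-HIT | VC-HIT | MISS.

#0 0x5f→b11/s1 MISS; vc=[]
#1 0x58→b11/s1 L1-HIT; vc=[]
#2 0x5d→b11/s1 L1-HIT; vc=[]
#3 0x5e→b11/s1 L1-HIT; vc=[]
#4 0x5a→b11/s1 L1-HIT; vc=[]
#5 0x4d→b9/s1 MISS; vc=[11]
#6 0x58→b11/s1 VC-HIT; vc=[9]
#7 0x5f→b11/s1 L1-HIT; vc=[9]
#8 0x5d→b11/s1 L1-HIT; vc=[9]
#9 0x5e→b11/s1 L1-HIT; vc=[9]
#10 0x5e→b11/s1 L1-HIT; vc=[9]
#11 0x1e→b3/s1 MISS; vc=[9,11]
#12 0x2b→b5/s1 MISS; vc=[9,11,3]
#13 0x1e→b3/s1 VC-HIT; vc=[9,11,5]

OUTCOME = VC-HIT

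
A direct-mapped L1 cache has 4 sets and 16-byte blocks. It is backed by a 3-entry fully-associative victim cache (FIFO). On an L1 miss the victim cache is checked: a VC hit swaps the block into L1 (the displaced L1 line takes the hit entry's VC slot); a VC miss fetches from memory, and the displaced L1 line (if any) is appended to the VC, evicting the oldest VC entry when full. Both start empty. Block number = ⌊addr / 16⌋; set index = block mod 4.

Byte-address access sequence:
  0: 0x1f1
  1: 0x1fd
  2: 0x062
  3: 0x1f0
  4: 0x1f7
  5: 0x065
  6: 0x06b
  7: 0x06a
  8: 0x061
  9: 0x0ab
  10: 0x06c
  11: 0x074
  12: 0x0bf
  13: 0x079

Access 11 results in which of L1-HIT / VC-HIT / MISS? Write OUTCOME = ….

#0 0x1f1→b31/s3 MISS; vc=[]
#1 0x1fd→b31/s3 L1-HIT; vc=[]
#2 0x62→b6/s2 MISS; vc=[]
#3 0x1f0→b31/s3 L1-HIT; vc=[]
#4 0x1f7→b31/s3 L1-HIT; vc=[]
#5 0x65→b6/s2 L1-HIT; vc=[]
#6 0x6b→b6/s2 L1-HIT; vc=[]
#7 0x6a→b6/s2 L1-HIT; vc=[]
#8 0x61→b6/s2 L1-HIT; vc=[]
#9 0xab→b10/s2 MISS; vc=[6]
#10 0x6c→b6/s2 VC-HIT; vc=[10]
#11 0x74→b7/s3 MISS; vc=[10,31]
#12 0xbf→b11/s3 MISS; vc=[10,31,7]
#13 0x79→b7/s3 VC-HIT; vc=[10,31,11]

OUTCOME = MISS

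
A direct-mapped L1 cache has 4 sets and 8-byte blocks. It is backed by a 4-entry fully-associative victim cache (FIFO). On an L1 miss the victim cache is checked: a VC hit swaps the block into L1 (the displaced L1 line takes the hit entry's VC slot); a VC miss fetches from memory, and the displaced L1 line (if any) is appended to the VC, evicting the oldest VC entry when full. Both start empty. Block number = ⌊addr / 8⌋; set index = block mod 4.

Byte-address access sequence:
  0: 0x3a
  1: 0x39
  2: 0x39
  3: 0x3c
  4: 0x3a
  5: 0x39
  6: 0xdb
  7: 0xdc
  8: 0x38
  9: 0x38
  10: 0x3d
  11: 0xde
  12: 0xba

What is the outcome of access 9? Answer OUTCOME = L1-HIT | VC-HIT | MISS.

0: 0x3a (blk 7, set 3) → MISS  vc=[]
1: 0x39 (blk 7, set 3) → L1-HIT  vc=[]
2: 0x39 (blk 7, set 3) → L1-HIT  vc=[]
3: 0x3c (blk 7, set 3) → L1-HIT  vc=[]
4: 0x3a (blk 7, set 3) → L1-HIT  vc=[]
5: 0x39 (blk 7, set 3) → L1-HIT  vc=[]
6: 0xdb (blk 27, set 3) → MISS  vc=[7]
7: 0xdc (blk 27, set 3) → L1-HIT  vc=[7]
8: 0x38 (blk 7, set 3) → VC-HIT  vc=[27]
9: 0x38 (blk 7, set 3) → L1-HIT  vc=[27]
10: 0x3d (blk 7, set 3) → L1-HIT  vc=[27]
11: 0xde (blk 27, set 3) → VC-HIT  vc=[7]
12: 0xba (blk 23, set 3) → MISS  vc=[7, 27]

OUTCOME = L1-HIT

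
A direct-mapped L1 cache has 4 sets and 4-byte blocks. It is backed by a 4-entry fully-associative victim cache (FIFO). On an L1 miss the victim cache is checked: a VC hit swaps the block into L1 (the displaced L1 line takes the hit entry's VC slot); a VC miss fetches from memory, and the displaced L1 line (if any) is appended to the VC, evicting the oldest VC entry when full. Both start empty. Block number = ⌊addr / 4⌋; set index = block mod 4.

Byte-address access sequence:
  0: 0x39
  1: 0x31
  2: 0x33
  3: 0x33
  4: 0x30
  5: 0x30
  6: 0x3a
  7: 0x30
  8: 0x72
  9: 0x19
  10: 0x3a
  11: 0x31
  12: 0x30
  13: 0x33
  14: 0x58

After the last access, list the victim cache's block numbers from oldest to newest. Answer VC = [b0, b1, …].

0: 0x39 (blk 14, set 2) → MISS  vc=[]
1: 0x31 (blk 12, set 0) → MISS  vc=[]
2: 0x33 (blk 12, set 0) → L1-HIT  vc=[]
3: 0x33 (blk 12, set 0) → L1-HIT  vc=[]
4: 0x30 (blk 12, set 0) → L1-HIT  vc=[]
5: 0x30 (blk 12, set 0) → L1-HIT  vc=[]
6: 0x3a (blk 14, set 2) → L1-HIT  vc=[]
7: 0x30 (blk 12, set 0) → L1-HIT  vc=[]
8: 0x72 (blk 28, set 0) → MISS  vc=[12]
9: 0x19 (blk 6, set 2) → MISS  vc=[12, 14]
10: 0x3a (blk 14, set 2) → VC-HIT  vc=[12, 6]
11: 0x31 (blk 12, set 0) → VC-HIT  vc=[28, 6]
12: 0x30 (blk 12, set 0) → L1-HIT  vc=[28, 6]
13: 0x33 (blk 12, set 0) → L1-HIT  vc=[28, 6]
14: 0x58 (blk 22, set 2) → MISS  vc=[28, 6, 14]

VC = [28, 6, 14]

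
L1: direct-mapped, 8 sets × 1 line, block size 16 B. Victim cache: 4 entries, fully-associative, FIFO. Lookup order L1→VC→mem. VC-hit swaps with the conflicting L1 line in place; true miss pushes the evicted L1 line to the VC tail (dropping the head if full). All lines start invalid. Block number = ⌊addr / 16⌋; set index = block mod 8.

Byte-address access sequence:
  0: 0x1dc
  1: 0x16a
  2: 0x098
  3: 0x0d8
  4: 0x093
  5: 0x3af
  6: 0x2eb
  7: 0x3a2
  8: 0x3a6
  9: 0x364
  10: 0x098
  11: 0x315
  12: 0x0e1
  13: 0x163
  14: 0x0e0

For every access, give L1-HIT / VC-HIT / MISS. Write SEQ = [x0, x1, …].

SEQ = [MISS, MISS, MISS, MISS, L1-HIT, MISS, MISS, L1-HIT, L1-HIT, MISS, L1-HIT, MISS, MISS, VC-HIT, VC-HIT]

0: 0x1dc (blk 29, set 5) → MISS  vc=[]
1: 0x16a (blk 22, set 6) → MISS  vc=[]
2: 0x98 (blk 9, set 1) → MISS  vc=[]
3: 0xd8 (blk 13, set 5) → MISS  vc=[29]
4: 0x93 (blk 9, set 1) → L1-HIT  vc=[29]
5: 0x3af (blk 58, set 2) → MISS  vc=[29]
6: 0x2eb (blk 46, set 6) → MISS  vc=[29, 22]
7: 0x3a2 (blk 58, set 2) → L1-HIT  vc=[29, 22]
8: 0x3a6 (blk 58, set 2) → L1-HIT  vc=[29, 22]
9: 0x364 (blk 54, set 6) → MISS  vc=[29, 22, 46]
10: 0x98 (blk 9, set 1) → L1-HIT  vc=[29, 22, 46]
11: 0x315 (blk 49, set 1) → MISS  vc=[29, 22, 46, 9]
12: 0xe1 (blk 14, set 6) → MISS  vc=[22, 46, 9, 54]
13: 0x163 (blk 22, set 6) → VC-HIT  vc=[14, 46, 9, 54]
14: 0xe0 (blk 14, set 6) → VC-HIT  vc=[22, 46, 9, 54]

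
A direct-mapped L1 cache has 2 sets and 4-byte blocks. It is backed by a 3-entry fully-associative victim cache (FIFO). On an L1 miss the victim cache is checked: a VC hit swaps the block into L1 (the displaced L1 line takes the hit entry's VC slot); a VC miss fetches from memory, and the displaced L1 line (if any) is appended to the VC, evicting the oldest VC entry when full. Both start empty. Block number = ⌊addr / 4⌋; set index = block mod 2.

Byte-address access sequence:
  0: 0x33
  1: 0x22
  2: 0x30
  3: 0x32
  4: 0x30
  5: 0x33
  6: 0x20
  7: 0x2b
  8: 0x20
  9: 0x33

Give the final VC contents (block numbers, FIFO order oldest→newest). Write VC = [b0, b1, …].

VC = [8, 10]

  [0] addr=0x33 blk=12 s=0: MISS | VC []
  [1] addr=0x22 blk=8 s=0: MISS | VC [12]
  [2] addr=0x30 blk=12 s=0: VC-HIT | VC [8]
  [3] addr=0x32 blk=12 s=0: L1-HIT | VC [8]
  [4] addr=0x30 blk=12 s=0: L1-HIT | VC [8]
  [5] addr=0x33 blk=12 s=0: L1-HIT | VC [8]
  [6] addr=0x20 blk=8 s=0: VC-HIT | VC [12]
  [7] addr=0x2b blk=10 s=0: MISS | VC [12, 8]
  [8] addr=0x20 blk=8 s=0: VC-HIT | VC [12, 10]
  [9] addr=0x33 blk=12 s=0: VC-HIT | VC [8, 10]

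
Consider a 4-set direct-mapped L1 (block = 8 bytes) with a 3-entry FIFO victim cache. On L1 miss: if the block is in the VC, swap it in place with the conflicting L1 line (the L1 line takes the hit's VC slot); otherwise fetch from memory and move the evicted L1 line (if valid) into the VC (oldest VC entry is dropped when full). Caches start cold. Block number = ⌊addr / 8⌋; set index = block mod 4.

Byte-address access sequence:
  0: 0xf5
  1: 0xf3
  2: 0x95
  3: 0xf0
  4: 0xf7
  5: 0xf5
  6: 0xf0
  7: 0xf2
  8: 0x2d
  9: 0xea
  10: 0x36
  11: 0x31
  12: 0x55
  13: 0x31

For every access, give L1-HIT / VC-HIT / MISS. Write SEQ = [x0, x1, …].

SEQ = [MISS, L1-HIT, MISS, VC-HIT, L1-HIT, L1-HIT, L1-HIT, L1-HIT, MISS, MISS, MISS, L1-HIT, MISS, VC-HIT]

0: 0xf5 (blk 30, set 2) → MISS  vc=[]
1: 0xf3 (blk 30, set 2) → L1-HIT  vc=[]
2: 0x95 (blk 18, set 2) → MISS  vc=[30]
3: 0xf0 (blk 30, set 2) → VC-HIT  vc=[18]
4: 0xf7 (blk 30, set 2) → L1-HIT  vc=[18]
5: 0xf5 (blk 30, set 2) → L1-HIT  vc=[18]
6: 0xf0 (blk 30, set 2) → L1-HIT  vc=[18]
7: 0xf2 (blk 30, set 2) → L1-HIT  vc=[18]
8: 0x2d (blk 5, set 1) → MISS  vc=[18]
9: 0xea (blk 29, set 1) → MISS  vc=[18, 5]
10: 0x36 (blk 6, set 2) → MISS  vc=[18, 5, 30]
11: 0x31 (blk 6, set 2) → L1-HIT  vc=[18, 5, 30]
12: 0x55 (blk 10, set 2) → MISS  vc=[5, 30, 6]
13: 0x31 (blk 6, set 2) → VC-HIT  vc=[5, 30, 10]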